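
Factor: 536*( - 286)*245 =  - 2^4*5^1*7^2*11^1*13^1*67^1 = -  37557520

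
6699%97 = 6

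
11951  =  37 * 323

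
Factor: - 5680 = -2^4* 5^1*71^1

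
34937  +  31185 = 66122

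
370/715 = 74/143 = 0.52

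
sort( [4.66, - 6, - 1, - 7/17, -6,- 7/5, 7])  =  [  -  6, - 6, - 7/5, - 1, - 7/17, 4.66,7]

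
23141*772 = 17864852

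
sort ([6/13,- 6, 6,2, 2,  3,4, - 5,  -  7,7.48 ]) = [ - 7, - 6 , - 5,6/13, 2,2, 3,4,6,7.48]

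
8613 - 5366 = 3247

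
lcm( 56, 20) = 280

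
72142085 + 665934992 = 738077077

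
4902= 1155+3747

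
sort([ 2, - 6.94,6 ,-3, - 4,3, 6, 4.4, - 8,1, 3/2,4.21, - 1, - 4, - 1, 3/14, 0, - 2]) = [ - 8, - 6.94 , - 4,- 4, - 3, - 2, - 1, - 1, 0, 3/14,1, 3/2,2,3, 4.21,4.4,6,6 ] 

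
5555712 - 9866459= - 4310747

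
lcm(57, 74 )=4218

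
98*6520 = 638960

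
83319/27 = 27773/9 = 3085.89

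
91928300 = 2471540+89456760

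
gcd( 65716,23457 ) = 7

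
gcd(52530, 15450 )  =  3090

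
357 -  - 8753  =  9110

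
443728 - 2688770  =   - 2245042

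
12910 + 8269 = 21179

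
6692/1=6692 = 6692.00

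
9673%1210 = 1203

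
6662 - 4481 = 2181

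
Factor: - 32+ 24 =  -8  =  - 2^3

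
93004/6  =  46502/3  =  15500.67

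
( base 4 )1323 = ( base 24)53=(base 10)123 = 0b1111011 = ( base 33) 3O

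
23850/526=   11925/263 =45.34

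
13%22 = 13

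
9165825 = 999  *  9175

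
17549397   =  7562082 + 9987315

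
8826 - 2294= 6532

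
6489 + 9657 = 16146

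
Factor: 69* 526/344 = 18147/172 = 2^(-2)*3^1*23^1  *  43^(- 1)*263^1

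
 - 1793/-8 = 224+1/8 = 224.12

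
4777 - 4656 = 121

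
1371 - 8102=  - 6731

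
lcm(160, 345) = 11040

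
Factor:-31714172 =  - 2^2*7^2 *161807^1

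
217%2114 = 217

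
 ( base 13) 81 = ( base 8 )151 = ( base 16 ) 69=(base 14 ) 77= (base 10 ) 105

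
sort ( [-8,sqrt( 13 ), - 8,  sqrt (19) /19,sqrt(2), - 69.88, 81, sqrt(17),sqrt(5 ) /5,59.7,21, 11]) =[ - 69.88, - 8, -8 , sqrt( 19 ) /19,sqrt( 5) /5,sqrt( 2),sqrt( 13), sqrt( 17 ),11,21, 59.7,81] 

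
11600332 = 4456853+7143479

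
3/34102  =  3/34102= 0.00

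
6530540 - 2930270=3600270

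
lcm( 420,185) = 15540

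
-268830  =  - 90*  2987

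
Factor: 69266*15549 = 1077017034=2^1*3^1*59^1*71^1*73^1*587^1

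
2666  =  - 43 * ( - 62)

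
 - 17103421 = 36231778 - 53335199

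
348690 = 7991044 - 7642354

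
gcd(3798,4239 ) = 9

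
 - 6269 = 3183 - 9452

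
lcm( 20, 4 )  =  20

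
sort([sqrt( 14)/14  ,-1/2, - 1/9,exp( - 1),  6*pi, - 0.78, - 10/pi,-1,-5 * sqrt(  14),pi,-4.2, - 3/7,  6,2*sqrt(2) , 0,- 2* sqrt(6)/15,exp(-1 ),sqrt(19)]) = [-5*sqrt( 14 ),-4.2, - 10/pi, - 1, - 0.78,- 1/2,-3/7,-2*sqrt( 6)/15, - 1/9,0,  sqrt( 14 )/14,exp( - 1) , exp ( - 1 ),  2*sqrt ( 2), pi,sqrt ( 19 ), 6, 6*pi]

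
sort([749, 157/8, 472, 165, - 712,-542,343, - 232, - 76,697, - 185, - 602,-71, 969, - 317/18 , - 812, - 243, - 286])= [ - 812,  -  712, - 602, - 542,  -  286, - 243, - 232, - 185, - 76, - 71, - 317/18,157/8,165, 343, 472,697,  749,969]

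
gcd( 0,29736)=29736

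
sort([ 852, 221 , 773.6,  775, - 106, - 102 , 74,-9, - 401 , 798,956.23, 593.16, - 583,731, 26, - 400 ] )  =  [-583, - 401, - 400, - 106, - 102, - 9,  26,74 , 221, 593.16 , 731,  773.6,775, 798 , 852,  956.23]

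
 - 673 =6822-7495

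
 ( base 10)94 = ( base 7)163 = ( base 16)5e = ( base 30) 34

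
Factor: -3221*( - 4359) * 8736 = 2^5*3^2*7^1*13^1 * 1453^1*3221^1 = 122656401504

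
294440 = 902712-608272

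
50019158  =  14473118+35546040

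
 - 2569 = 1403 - 3972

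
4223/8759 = 4223/8759=0.48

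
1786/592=3+5/296 = 3.02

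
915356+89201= 1004557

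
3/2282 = 3/2282 = 0.00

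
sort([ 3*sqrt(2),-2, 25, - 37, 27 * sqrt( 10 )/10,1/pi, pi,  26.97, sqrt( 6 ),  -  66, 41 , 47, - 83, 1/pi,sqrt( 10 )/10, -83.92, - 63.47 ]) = [  -  83.92 , - 83,  -  66,-63.47,  -  37, - 2 , sqrt( 10)/10,1/pi, 1/pi,sqrt( 6), pi,3*sqrt ( 2 ), 27*sqrt (10 )/10, 25, 26.97, 41  ,  47 ]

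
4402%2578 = 1824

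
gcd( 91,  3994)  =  1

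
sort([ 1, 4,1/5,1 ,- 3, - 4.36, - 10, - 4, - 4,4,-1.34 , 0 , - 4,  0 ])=[ - 10, - 4.36, - 4, - 4,  -  4 , - 3, - 1.34, 0, 0, 1/5,1 , 1, 4, 4 ] 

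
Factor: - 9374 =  - 2^1*43^1*109^1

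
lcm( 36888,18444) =36888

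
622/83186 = 311/41593 = 0.01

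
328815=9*36535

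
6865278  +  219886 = 7085164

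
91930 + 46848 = 138778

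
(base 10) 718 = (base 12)4BA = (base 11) 5A3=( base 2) 1011001110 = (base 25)13I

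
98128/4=24532 = 24532.00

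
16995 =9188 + 7807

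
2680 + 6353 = 9033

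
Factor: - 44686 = - 2^1*22343^1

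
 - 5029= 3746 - 8775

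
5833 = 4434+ 1399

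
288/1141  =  288/1141  =  0.25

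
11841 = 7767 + 4074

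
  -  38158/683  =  -38158/683 = - 55.87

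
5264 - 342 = 4922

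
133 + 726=859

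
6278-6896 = - 618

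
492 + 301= 793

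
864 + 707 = 1571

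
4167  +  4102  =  8269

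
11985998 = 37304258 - 25318260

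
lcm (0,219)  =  0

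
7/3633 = 1/519 = 0.00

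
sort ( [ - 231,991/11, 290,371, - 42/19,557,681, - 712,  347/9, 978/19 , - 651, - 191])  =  [ - 712 , - 651, - 231, - 191, - 42/19, 347/9, 978/19, 991/11, 290,  371,557,  681]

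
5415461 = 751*7211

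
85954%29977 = 26000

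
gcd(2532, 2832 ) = 12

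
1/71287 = 1/71287 = 0.00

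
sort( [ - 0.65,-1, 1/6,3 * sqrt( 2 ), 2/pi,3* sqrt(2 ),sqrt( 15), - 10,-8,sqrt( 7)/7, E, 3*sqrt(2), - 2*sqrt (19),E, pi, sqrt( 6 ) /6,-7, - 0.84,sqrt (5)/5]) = [ - 10,- 2*sqrt( 19),-8 ,- 7,  -  1,-0.84, - 0.65,1/6,sqrt(7)/7,  sqrt (6) /6,sqrt ( 5)/5,2/pi,E, E, pi, sqrt( 15) , 3*sqrt( 2), 3*sqrt ( 2 ) , 3*sqrt( 2)]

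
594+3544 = 4138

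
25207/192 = 25207/192 =131.29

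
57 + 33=90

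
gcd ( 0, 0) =0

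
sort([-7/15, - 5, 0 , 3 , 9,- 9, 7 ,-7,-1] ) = [ - 9, - 7, - 5,  -  1, - 7/15,0,3,7,9]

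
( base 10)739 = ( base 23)193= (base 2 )1011100011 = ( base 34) LP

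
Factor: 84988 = 2^2*21247^1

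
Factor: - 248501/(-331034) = 2^( - 1) * 19^1 * 29^1 * 367^( - 1) = 551/734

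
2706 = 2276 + 430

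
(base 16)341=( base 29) SL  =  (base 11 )698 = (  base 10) 833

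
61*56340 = 3436740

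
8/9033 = 8/9033 = 0.00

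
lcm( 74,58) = 2146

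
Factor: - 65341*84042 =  - 5491388322= - 2^1*3^2*7^1*19^2*23^1*29^1*181^1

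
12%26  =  12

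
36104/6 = 18052/3 = 6017.33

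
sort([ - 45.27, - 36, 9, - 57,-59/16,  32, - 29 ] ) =[ - 57, - 45.27 , - 36,-29, - 59/16,9,  32 ]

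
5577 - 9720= - 4143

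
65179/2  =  65179/2 = 32589.50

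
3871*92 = 356132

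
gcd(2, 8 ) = 2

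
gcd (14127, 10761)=51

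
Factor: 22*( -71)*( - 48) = 74976 = 2^5 * 3^1*11^1*71^1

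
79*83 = 6557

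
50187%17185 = 15817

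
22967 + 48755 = 71722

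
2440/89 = 2440/89 = 27.42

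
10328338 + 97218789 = 107547127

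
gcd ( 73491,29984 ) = 1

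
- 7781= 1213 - 8994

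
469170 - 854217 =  - 385047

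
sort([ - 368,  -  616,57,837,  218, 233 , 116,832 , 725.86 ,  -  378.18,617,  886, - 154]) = [  -  616,-378.18  ,-368,-154,57,  116,218,233, 617,725.86,832,837,886]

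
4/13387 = 4/13387= 0.00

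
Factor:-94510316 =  - 2^2  *  23627579^1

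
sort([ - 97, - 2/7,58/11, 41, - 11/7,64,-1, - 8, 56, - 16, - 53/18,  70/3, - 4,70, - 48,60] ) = [ - 97,-48, - 16,- 8, - 4,-53/18, - 11/7,-1,  -  2/7,  58/11,70/3, 41,  56, 60, 64,70]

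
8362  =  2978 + 5384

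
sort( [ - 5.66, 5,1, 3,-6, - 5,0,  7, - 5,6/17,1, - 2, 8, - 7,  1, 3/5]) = [ - 7, - 6, - 5.66, - 5, - 5, - 2, 0,6/17,3/5, 1, 1 , 1,3,5, 7, 8 ]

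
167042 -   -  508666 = 675708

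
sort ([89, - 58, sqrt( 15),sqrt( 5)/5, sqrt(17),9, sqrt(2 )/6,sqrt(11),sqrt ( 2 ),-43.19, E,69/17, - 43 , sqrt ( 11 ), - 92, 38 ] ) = [  -  92,- 58, - 43.19, - 43,sqrt(2 ) /6,  sqrt( 5 )/5,sqrt( 2),E,sqrt( 11)  ,  sqrt( 11 ),sqrt ( 15), 69/17,sqrt (17), 9,38,89 ] 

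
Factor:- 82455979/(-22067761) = 1951^( - 1)*11311^(-1 )*82455979^1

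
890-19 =871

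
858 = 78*11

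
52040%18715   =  14610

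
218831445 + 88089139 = 306920584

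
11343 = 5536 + 5807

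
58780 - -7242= 66022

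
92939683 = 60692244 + 32247439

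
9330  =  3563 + 5767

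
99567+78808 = 178375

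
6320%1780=980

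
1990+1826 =3816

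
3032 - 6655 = -3623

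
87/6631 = 87/6631 = 0.01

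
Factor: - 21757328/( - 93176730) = 2^3*3^ ( - 4)*5^( - 1)*37^(- 1 )*3109^( - 1 )*1359833^1 =10878664/46588365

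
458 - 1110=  - 652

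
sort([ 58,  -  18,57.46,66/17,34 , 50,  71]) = [-18,66/17,34,50,57.46, 58,71]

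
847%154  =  77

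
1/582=1/582= 0.00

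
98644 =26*3794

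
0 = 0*( - 667)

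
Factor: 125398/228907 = 338/617 = 2^1*13^2*617^( - 1) 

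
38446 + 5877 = 44323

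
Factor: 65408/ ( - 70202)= -32704/35101 = -2^6*7^1*11^( - 1)*73^1*3191^( - 1 )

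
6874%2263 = 85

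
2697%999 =699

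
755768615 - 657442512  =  98326103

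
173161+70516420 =70689581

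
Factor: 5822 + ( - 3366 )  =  2456  =  2^3*307^1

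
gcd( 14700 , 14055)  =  15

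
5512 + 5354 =10866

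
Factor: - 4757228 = -2^2*7^1 * 23^1*83^1*89^1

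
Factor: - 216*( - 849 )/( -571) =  - 2^3*3^4*283^1* 571^ ( - 1) = - 183384/571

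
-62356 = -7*8908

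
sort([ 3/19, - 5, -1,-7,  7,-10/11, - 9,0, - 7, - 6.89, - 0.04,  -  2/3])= [ - 9,-7, - 7,  -  6.89,-5,-1, - 10/11, - 2/3, - 0.04, 0,3/19, 7] 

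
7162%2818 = 1526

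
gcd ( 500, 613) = 1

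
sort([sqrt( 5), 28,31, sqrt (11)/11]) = [ sqrt( 11 ) /11,sqrt( 5),28,31 ]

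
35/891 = 35/891 = 0.04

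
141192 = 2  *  70596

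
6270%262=244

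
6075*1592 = 9671400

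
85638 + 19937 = 105575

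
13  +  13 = 26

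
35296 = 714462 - 679166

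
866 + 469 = 1335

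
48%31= 17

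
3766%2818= 948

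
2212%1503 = 709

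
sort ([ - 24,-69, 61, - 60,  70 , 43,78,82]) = [  -  69, - 60, - 24,  43,61, 70,78, 82] 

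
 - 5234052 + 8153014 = 2918962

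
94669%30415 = 3424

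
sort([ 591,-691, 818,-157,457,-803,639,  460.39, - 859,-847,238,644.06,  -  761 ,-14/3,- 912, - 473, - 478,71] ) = [-912,-859, - 847 ,-803, - 761, -691, - 478,-473, - 157 , - 14/3,71, 238,457,460.39,591, 639,  644.06,818]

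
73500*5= 367500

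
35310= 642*55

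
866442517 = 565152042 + 301290475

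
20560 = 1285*16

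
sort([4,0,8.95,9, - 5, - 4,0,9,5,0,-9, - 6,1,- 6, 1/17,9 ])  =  [-9 , - 6,  -  6, - 5, - 4,0, 0,  0, 1/17,1,4,5,  8.95,  9,9,  9]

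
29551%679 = 354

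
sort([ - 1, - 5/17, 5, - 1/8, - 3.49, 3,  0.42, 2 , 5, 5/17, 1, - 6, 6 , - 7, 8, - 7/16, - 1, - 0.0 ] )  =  [ - 7, - 6 , - 3.49, - 1,-1, - 7/16,  -  5/17, - 1/8, - 0.0, 5/17, 0.42, 1, 2,3, 5, 5 , 6, 8]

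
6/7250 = 3/3625= 0.00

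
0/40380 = 0 = 0.00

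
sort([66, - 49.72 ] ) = [ - 49.72, 66]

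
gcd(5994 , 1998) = 1998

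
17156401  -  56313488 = -39157087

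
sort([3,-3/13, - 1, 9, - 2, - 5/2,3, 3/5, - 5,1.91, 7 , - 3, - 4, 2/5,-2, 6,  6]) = [  -  5,-4, - 3, - 5/2,-2, - 2,-1, - 3/13, 2/5, 3/5,  1.91,  3,3,6, 6, 7 , 9 ] 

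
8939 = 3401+5538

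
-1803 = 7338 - 9141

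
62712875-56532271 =6180604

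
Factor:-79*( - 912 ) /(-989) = -72048/989 = - 2^4 * 3^1*19^1*23^(-1)*43^( - 1 )*79^1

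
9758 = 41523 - 31765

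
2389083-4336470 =-1947387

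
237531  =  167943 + 69588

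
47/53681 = 47/53681 = 0.00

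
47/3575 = 47/3575 = 0.01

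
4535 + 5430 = 9965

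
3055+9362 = 12417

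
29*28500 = 826500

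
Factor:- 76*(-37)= 2^2*19^1*37^1 =2812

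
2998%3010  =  2998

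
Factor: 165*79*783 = 3^4*5^1*11^1*29^1*79^1 = 10206405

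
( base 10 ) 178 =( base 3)20121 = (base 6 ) 454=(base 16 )b2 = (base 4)2302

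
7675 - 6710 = 965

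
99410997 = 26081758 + 73329239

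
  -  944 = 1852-2796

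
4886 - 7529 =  - 2643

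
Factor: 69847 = 69847^1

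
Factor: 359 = 359^1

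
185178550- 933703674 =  - 748525124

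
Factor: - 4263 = -3^1*7^2*29^1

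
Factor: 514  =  2^1 *257^1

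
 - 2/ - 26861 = 2/26861 = 0.00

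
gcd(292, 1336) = 4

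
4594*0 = 0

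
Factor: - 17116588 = -2^2*31^1*223^1 * 619^1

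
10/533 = 10/533= 0.02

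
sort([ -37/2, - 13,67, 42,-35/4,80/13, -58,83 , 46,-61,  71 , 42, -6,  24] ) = [-61, - 58,-37/2, - 13, - 35/4, - 6,80/13,24, 42,42,46, 67 , 71,83 ]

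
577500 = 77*7500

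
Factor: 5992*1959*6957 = 2^3*3^3*7^1 * 107^1*653^1*  773^1 = 81663547896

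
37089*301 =11163789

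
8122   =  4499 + 3623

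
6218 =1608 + 4610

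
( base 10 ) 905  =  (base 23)1G8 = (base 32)s9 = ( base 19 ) 29c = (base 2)1110001001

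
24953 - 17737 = 7216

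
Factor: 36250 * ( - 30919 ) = - 1120813750 = - 2^1*5^4* 7^2*29^1*631^1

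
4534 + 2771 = 7305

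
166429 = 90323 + 76106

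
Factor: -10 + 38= 2^2*7^1  =  28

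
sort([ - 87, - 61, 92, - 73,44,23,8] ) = [ -87 , - 73, - 61, 8, 23, 44, 92] 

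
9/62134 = 9/62134 = 0.00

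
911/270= 3 + 101/270 = 3.37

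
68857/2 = 68857/2 = 34428.50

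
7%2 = 1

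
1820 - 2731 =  - 911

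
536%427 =109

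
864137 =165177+698960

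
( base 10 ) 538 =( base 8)1032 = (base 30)HS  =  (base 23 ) 109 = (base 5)4123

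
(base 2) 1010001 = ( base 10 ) 81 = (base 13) 63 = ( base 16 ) 51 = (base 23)3C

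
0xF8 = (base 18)de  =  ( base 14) 13a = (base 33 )7h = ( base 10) 248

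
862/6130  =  431/3065= 0.14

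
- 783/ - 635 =1 + 148/635= 1.23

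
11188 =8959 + 2229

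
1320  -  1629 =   -  309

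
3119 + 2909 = 6028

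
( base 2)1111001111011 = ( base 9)11630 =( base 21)hec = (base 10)7803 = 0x1E7B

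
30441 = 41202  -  10761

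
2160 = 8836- 6676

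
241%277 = 241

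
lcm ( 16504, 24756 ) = 49512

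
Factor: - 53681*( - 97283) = 5222248723 = 53681^1*97283^1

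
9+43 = 52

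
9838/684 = 4919/342 = 14.38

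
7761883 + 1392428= 9154311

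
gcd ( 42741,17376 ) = 3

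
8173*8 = 65384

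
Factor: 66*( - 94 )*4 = - 24816 = - 2^4*3^1*11^1*47^1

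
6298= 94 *67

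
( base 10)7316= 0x1c94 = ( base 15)227B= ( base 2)1110010010100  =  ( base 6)53512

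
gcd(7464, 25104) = 24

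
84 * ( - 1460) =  - 122640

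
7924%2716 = 2492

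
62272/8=7784  =  7784.00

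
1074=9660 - 8586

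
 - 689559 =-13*53043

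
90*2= 180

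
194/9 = 194/9 = 21.56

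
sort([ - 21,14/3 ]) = [ - 21,14/3 ]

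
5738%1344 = 362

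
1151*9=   10359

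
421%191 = 39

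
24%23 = 1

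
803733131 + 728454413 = 1532187544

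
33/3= 11 = 11.00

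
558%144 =126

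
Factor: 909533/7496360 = 2^( - 3 )*5^(- 1)* 53^1*131^2*187409^( - 1) 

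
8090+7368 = 15458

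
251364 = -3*( - 83788) 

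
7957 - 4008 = 3949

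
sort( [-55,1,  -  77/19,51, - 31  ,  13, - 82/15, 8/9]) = [-55,  -  31, - 82/15, - 77/19, 8/9, 1,13,51] 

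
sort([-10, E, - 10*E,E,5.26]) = [ - 10 * E, - 10,  E, E, 5.26]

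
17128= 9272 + 7856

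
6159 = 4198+1961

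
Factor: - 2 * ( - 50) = 2^2*5^2= 100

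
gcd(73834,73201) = 1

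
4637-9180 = -4543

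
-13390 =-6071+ - 7319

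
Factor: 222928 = 2^4 * 13933^1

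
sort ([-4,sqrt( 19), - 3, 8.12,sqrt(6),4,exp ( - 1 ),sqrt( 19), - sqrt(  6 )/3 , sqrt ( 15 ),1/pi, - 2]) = [  -  4, - 3, -2,- sqrt( 6) /3, 1/pi,exp(  -  1),  sqrt( 6),sqrt ( 15 ),4, sqrt ( 19 ),sqrt( 19 ), 8.12 ] 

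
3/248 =3/248 = 0.01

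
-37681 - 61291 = - 98972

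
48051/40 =48051/40 = 1201.28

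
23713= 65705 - 41992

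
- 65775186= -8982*7323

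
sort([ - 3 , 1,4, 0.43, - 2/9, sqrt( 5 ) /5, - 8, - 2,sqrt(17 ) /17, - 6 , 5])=[ - 8, - 6, - 3, - 2, - 2/9,sqrt(17 ) /17, 0.43, sqrt(5) /5,1,4, 5]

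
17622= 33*534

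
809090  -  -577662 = 1386752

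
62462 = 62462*1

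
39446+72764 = 112210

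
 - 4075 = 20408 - 24483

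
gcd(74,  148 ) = 74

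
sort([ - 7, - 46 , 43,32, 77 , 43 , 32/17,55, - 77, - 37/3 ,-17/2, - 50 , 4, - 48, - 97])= [ - 97,- 77 , - 50, -48, - 46, - 37/3,-17/2, - 7, 32/17, 4, 32, 43,43 , 55, 77 ] 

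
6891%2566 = 1759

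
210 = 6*35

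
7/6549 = 7/6549 = 0.00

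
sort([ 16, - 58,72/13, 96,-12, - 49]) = [ - 58 , - 49, - 12 , 72/13,16,96 ] 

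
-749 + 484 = - 265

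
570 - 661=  - 91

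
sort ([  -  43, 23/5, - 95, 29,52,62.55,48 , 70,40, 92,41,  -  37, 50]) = [  -  95 , - 43 ,-37, 23/5 , 29,  40, 41, 48, 50, 52,62.55, 70,92]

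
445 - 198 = 247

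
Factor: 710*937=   665270 = 2^1*5^1*71^1*937^1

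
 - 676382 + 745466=69084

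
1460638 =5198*281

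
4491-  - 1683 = 6174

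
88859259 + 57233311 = 146092570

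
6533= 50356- 43823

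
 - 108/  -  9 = 12/1 = 12.00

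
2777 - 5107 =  - 2330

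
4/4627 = 4/4627  =  0.00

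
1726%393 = 154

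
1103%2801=1103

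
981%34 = 29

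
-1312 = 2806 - 4118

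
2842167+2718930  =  5561097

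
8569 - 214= 8355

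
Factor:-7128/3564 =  - 2 = - 2^1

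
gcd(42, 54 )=6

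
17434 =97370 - 79936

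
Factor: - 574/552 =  -2^( - 2) * 3^( - 1)*7^1*23^( - 1 )*41^1 = - 287/276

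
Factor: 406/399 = 2^1*3^( - 1) * 19^ ( - 1 )*29^1 = 58/57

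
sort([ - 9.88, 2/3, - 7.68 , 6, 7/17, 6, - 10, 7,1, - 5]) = [ - 10, - 9.88, - 7.68, - 5, 7/17,2/3, 1,6, 6, 7 ]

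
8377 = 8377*1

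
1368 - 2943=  - 1575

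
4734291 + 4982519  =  9716810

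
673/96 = 673/96 = 7.01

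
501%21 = 18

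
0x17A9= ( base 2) 1011110101001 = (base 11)4607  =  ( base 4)1132221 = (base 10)6057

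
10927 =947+9980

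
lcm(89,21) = 1869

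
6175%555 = 70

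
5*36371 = 181855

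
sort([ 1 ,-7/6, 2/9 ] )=[- 7/6,  2/9,1]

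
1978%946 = 86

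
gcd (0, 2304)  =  2304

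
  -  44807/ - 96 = 44807/96  =  466.74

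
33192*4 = 132768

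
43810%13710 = 2680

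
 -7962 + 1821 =-6141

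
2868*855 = 2452140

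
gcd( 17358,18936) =1578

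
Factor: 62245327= 62245327^1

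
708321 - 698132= 10189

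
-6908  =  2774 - 9682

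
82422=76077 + 6345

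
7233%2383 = 84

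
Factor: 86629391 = 43^1*1249^1  *  1613^1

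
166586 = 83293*2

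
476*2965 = 1411340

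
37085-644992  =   - 607907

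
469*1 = 469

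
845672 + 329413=1175085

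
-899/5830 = -899/5830 = - 0.15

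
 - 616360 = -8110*76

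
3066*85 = 260610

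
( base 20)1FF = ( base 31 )N2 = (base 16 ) 2cb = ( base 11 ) 5A0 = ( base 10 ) 715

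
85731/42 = 2041 + 3/14= 2041.21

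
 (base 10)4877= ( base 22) a1f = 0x130D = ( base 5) 124002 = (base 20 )C3H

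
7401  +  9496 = 16897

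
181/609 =181/609= 0.30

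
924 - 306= 618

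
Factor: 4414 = 2^1*2207^1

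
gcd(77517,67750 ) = 1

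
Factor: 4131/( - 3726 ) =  - 51/46 = - 2^ ( - 1)*3^1  *17^1*23^( - 1 ) 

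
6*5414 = 32484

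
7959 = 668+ 7291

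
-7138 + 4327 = -2811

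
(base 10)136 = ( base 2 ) 10001000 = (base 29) 4K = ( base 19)73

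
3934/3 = 3934/3 = 1311.33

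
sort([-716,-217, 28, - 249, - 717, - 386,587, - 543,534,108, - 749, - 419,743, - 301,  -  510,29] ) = [  -  749, - 717, - 716, - 543, - 510, - 419,  -  386,  -  301, - 249, - 217, 28, 29,108,534,587, 743]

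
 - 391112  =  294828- 685940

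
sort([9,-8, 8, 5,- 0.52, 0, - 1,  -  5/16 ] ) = [ - 8, -1 ,- 0.52,-5/16, 0, 5, 8,9]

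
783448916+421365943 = 1204814859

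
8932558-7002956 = 1929602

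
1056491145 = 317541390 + 738949755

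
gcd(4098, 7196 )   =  2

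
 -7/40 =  - 1 + 33/40 = -  0.17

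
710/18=355/9 = 39.44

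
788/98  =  8 + 2/49 = 8.04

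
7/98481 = 7/98481 = 0.00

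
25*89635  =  2240875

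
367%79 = 51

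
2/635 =2/635 = 0.00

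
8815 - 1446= 7369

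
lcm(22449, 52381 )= 157143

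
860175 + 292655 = 1152830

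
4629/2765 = 4629/2765 = 1.67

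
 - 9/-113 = 9/113 = 0.08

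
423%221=202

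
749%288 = 173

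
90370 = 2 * 45185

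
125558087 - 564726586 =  - 439168499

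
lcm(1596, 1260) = 23940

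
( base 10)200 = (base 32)68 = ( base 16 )c8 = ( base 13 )125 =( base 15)d5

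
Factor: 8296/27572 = 2^1*17^1 *113^( - 1 ) = 34/113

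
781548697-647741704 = 133806993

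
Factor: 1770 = 2^1*3^1 * 5^1*59^1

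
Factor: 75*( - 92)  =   - 6900  =  -2^2*3^1 * 5^2*23^1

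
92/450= 46/225 = 0.20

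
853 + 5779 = 6632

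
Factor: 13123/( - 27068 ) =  - 2^(-2 )*11^1*67^(-1 )*101^(-1)*1193^1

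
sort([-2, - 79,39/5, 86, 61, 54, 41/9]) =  [-79, - 2, 41/9, 39/5, 54,61, 86 ]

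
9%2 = 1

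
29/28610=29/28610  =  0.00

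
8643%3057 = 2529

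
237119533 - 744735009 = -507615476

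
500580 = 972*515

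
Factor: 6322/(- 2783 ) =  - 2^1*11^ ( - 2 )*23^( - 1)* 29^1*109^1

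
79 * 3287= 259673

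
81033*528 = 42785424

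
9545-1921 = 7624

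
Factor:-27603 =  -3^2*3067^1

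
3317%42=41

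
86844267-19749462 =67094805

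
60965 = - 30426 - -91391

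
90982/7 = 12997+ 3/7 = 12997.43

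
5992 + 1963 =7955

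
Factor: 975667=7^1*11^1*12671^1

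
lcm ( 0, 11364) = 0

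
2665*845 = 2251925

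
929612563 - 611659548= 317953015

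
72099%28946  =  14207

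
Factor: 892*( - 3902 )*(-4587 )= 15965438808 = 2^3*3^1 * 11^1*139^1 * 223^1*1951^1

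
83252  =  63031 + 20221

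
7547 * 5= 37735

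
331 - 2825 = -2494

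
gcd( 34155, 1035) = 1035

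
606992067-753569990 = - 146577923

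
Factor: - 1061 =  - 1061^1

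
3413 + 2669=6082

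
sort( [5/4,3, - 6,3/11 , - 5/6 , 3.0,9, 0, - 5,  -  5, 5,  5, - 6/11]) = [ - 6,-5, - 5, - 5/6, -6/11,0,3/11,5/4,3, 3.0,  5,5,9]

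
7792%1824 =496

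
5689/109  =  52+ 21/109= 52.19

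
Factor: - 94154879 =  - 7^1*13^1*127^1*8147^1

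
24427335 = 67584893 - 43157558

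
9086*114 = 1035804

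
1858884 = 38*48918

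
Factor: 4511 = 13^1*347^1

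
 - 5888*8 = -47104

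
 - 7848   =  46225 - 54073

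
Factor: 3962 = 2^1*7^1*283^1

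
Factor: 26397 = 3^2*7^1*419^1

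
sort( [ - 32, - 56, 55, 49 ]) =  [ - 56,- 32, 49,55 ]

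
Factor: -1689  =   - 3^1*563^1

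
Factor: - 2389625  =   - 5^3 * 7^1*2731^1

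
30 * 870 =26100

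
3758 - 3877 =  - 119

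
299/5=59 + 4/5 = 59.80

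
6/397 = 6/397 = 0.02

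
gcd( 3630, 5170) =110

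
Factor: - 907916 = - 2^2*353^1*643^1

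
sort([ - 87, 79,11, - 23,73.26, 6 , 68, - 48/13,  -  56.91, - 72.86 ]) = [ - 87,-72.86, -56.91, - 23, - 48/13, 6, 11,68, 73.26, 79] 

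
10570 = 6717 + 3853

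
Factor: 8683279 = 11^1*789389^1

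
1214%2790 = 1214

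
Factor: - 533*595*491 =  - 5^1 * 7^1 * 13^1*17^1*41^1*491^1= - 155713285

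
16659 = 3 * 5553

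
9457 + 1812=11269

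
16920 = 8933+7987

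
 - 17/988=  - 17/988= - 0.02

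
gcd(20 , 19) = 1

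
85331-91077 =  - 5746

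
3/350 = 3/350=0.01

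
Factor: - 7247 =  - 7247^1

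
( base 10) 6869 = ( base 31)74I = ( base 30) 7IT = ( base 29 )84P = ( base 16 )1ad5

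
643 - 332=311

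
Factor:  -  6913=- 31^1*223^1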